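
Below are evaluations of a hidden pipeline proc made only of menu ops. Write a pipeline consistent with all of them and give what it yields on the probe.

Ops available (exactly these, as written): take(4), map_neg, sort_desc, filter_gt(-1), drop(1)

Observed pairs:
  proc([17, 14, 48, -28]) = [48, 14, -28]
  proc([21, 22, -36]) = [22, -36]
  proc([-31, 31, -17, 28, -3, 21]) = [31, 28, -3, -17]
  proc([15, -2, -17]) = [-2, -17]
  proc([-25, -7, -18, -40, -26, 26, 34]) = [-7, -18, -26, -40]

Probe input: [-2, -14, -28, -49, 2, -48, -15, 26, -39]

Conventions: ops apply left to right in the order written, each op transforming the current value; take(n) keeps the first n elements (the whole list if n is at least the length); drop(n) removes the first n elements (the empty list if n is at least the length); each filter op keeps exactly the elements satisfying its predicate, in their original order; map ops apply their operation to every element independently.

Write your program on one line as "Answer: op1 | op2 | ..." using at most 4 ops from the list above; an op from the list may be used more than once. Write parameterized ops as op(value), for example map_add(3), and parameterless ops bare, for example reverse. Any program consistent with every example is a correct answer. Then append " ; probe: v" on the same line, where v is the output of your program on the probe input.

drop(1) | take(4) | sort_desc ; probe: [2, -14, -28, -49]

Check, running the answer program on each example:
  [17, 14, 48, -28] -> [14, 48, -28] -> [14, 48, -28] -> [48, 14, -28]
  [21, 22, -36] -> [22, -36] -> [22, -36] -> [22, -36]
  [-31, 31, -17, 28, -3, 21] -> [31, -17, 28, -3, 21] -> [31, -17, 28, -3] -> [31, 28, -3, -17]
  [15, -2, -17] -> [-2, -17] -> [-2, -17] -> [-2, -17]
  [-25, -7, -18, -40, -26, 26, 34] -> [-7, -18, -40, -26, 26, 34] -> [-7, -18, -40, -26] -> [-7, -18, -26, -40]
  probe: [-2, -14, -28, -49, 2, -48, -15, 26, -39] -> [-14, -28, -49, 2, -48, -15, 26, -39] -> [-14, -28, -49, 2] -> [2, -14, -28, -49]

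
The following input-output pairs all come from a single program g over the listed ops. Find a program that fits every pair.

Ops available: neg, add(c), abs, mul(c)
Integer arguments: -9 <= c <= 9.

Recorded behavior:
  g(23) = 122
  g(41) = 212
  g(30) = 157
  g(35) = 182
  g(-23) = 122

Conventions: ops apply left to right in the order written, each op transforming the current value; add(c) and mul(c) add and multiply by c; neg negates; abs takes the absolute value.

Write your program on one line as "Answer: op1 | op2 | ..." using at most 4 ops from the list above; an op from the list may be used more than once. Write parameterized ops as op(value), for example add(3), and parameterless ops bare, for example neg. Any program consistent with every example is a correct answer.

neg | mul(-5) | abs | add(7)

Check, running the answer program on each example:
  23 -> -23 -> 115 -> 115 -> 122
  41 -> -41 -> 205 -> 205 -> 212
  30 -> -30 -> 150 -> 150 -> 157
  35 -> -35 -> 175 -> 175 -> 182
  -23 -> 23 -> -115 -> 115 -> 122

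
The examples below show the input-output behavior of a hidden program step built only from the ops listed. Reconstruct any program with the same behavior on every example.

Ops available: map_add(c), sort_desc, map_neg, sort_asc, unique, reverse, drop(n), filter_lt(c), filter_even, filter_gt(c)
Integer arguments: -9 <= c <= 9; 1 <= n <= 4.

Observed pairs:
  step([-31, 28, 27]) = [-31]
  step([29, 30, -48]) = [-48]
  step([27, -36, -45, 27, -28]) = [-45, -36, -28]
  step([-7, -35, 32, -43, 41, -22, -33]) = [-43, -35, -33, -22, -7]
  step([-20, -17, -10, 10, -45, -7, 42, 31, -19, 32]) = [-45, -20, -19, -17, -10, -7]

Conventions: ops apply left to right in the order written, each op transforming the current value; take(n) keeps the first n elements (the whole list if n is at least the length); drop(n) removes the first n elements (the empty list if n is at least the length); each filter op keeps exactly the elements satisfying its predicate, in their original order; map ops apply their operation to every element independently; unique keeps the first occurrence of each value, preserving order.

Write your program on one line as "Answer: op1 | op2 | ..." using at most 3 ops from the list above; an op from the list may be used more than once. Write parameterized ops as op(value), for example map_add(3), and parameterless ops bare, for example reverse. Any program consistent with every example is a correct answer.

reverse | filter_lt(-4) | sort_asc

Check, running the answer program on each example:
  [-31, 28, 27] -> [27, 28, -31] -> [-31] -> [-31]
  [29, 30, -48] -> [-48, 30, 29] -> [-48] -> [-48]
  [27, -36, -45, 27, -28] -> [-28, 27, -45, -36, 27] -> [-28, -45, -36] -> [-45, -36, -28]
  [-7, -35, 32, -43, 41, -22, -33] -> [-33, -22, 41, -43, 32, -35, -7] -> [-33, -22, -43, -35, -7] -> [-43, -35, -33, -22, -7]
  [-20, -17, -10, 10, -45, -7, 42, 31, -19, 32] -> [32, -19, 31, 42, -7, -45, 10, -10, -17, -20] -> [-19, -7, -45, -10, -17, -20] -> [-45, -20, -19, -17, -10, -7]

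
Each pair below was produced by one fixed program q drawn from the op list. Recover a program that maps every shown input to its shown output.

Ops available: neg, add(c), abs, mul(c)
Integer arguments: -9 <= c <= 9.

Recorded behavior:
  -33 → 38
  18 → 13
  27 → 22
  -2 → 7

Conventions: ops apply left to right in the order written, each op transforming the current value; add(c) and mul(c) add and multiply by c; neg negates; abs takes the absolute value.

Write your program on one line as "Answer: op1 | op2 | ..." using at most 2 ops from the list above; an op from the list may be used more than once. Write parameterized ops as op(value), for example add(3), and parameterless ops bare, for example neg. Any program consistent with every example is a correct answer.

add(-5) | abs

Check, running the answer program on each example:
  -33 -> -38 -> 38
  18 -> 13 -> 13
  27 -> 22 -> 22
  -2 -> -7 -> 7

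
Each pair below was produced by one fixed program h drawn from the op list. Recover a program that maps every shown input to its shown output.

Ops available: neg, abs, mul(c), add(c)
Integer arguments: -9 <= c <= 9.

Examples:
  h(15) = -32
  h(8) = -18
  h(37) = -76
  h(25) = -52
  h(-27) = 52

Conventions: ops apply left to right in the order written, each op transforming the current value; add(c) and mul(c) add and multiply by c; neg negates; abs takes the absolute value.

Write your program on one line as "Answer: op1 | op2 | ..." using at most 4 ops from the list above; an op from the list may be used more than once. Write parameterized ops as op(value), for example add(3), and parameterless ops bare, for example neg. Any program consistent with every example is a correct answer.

mul(2) | neg | add(-2)

Check, running the answer program on each example:
  15 -> 30 -> -30 -> -32
  8 -> 16 -> -16 -> -18
  37 -> 74 -> -74 -> -76
  25 -> 50 -> -50 -> -52
  -27 -> -54 -> 54 -> 52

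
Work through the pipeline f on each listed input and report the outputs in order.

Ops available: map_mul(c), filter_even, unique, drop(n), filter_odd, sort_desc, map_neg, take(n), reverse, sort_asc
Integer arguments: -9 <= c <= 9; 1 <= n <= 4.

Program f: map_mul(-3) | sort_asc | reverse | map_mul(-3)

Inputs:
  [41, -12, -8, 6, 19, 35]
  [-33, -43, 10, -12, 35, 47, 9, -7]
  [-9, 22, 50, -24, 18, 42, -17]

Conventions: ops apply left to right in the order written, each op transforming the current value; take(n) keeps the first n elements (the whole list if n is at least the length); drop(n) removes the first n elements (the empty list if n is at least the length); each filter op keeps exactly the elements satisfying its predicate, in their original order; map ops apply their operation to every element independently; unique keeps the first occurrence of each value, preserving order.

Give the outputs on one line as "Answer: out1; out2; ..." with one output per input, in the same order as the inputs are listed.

[-108, -72, 54, 171, 315, 369]; [-387, -297, -108, -63, 81, 90, 315, 423]; [-216, -153, -81, 162, 198, 378, 450]

Execution, op by op:
  [41, -12, -8, 6, 19, 35] -> [-123, 36, 24, -18, -57, -105] -> [-123, -105, -57, -18, 24, 36] -> [36, 24, -18, -57, -105, -123] -> [-108, -72, 54, 171, 315, 369]
  [-33, -43, 10, -12, 35, 47, 9, -7] -> [99, 129, -30, 36, -105, -141, -27, 21] -> [-141, -105, -30, -27, 21, 36, 99, 129] -> [129, 99, 36, 21, -27, -30, -105, -141] -> [-387, -297, -108, -63, 81, 90, 315, 423]
  [-9, 22, 50, -24, 18, 42, -17] -> [27, -66, -150, 72, -54, -126, 51] -> [-150, -126, -66, -54, 27, 51, 72] -> [72, 51, 27, -54, -66, -126, -150] -> [-216, -153, -81, 162, 198, 378, 450]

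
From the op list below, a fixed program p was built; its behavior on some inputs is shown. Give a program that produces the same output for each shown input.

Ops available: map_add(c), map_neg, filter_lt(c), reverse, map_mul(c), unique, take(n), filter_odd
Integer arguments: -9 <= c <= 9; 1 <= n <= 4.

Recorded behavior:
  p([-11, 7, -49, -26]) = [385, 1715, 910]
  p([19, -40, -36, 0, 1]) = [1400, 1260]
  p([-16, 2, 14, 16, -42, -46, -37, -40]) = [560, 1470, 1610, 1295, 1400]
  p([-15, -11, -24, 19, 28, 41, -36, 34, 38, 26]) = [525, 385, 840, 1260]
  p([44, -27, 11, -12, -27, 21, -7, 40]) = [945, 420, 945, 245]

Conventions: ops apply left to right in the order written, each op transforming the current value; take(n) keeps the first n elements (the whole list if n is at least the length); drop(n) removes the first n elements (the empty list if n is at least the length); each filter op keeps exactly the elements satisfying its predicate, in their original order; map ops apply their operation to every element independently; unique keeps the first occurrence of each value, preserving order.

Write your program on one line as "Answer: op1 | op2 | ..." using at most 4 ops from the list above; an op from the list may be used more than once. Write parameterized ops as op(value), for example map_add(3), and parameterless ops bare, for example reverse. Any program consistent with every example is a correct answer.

filter_lt(0) | map_mul(5) | map_mul(7) | map_neg

Check, running the answer program on each example:
  [-11, 7, -49, -26] -> [-11, -49, -26] -> [-55, -245, -130] -> [-385, -1715, -910] -> [385, 1715, 910]
  [19, -40, -36, 0, 1] -> [-40, -36] -> [-200, -180] -> [-1400, -1260] -> [1400, 1260]
  [-16, 2, 14, 16, -42, -46, -37, -40] -> [-16, -42, -46, -37, -40] -> [-80, -210, -230, -185, -200] -> [-560, -1470, -1610, -1295, -1400] -> [560, 1470, 1610, 1295, 1400]
  [-15, -11, -24, 19, 28, 41, -36, 34, 38, 26] -> [-15, -11, -24, -36] -> [-75, -55, -120, -180] -> [-525, -385, -840, -1260] -> [525, 385, 840, 1260]
  [44, -27, 11, -12, -27, 21, -7, 40] -> [-27, -12, -27, -7] -> [-135, -60, -135, -35] -> [-945, -420, -945, -245] -> [945, 420, 945, 245]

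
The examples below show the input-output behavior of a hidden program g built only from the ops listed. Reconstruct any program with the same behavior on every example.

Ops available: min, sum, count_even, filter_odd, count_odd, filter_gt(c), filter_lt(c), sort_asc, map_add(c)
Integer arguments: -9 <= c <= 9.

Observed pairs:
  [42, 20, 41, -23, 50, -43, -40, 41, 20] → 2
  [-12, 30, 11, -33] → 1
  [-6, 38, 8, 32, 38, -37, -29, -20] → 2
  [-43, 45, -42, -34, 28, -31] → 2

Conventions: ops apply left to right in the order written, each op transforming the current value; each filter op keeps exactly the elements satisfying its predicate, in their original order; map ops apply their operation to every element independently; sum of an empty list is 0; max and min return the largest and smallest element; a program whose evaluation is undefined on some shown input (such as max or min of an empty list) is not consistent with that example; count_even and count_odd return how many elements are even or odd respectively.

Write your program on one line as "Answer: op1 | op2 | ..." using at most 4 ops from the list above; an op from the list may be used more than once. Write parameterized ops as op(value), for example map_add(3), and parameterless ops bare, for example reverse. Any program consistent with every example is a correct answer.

filter_odd | filter_lt(-1) | count_odd

Check, running the answer program on each example:
  [42, 20, 41, -23, 50, -43, -40, 41, 20] -> [41, -23, -43, 41] -> [-23, -43] -> 2
  [-12, 30, 11, -33] -> [11, -33] -> [-33] -> 1
  [-6, 38, 8, 32, 38, -37, -29, -20] -> [-37, -29] -> [-37, -29] -> 2
  [-43, 45, -42, -34, 28, -31] -> [-43, 45, -31] -> [-43, -31] -> 2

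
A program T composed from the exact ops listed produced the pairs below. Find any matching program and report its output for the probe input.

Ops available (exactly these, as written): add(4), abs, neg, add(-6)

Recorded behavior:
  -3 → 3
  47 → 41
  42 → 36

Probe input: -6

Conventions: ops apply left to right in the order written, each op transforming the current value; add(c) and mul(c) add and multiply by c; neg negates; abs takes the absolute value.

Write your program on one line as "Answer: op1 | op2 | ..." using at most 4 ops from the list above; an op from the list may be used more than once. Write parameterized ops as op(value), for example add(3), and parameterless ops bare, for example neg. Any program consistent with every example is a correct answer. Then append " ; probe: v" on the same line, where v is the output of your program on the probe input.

abs | add(-6) | abs ; probe: 0

Check, running the answer program on each example:
  -3 -> 3 -> -3 -> 3
  47 -> 47 -> 41 -> 41
  42 -> 42 -> 36 -> 36
  probe: -6 -> 6 -> 0 -> 0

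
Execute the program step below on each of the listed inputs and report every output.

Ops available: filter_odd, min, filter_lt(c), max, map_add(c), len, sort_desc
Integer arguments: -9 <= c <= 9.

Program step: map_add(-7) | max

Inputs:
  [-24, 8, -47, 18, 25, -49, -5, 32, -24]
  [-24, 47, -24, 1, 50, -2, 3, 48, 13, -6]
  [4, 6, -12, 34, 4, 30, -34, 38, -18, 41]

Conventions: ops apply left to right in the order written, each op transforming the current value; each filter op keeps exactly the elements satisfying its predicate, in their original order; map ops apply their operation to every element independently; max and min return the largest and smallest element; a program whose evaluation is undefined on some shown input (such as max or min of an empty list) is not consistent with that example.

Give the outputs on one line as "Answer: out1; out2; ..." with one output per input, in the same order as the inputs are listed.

Execution, op by op:
  [-24, 8, -47, 18, 25, -49, -5, 32, -24] -> [-31, 1, -54, 11, 18, -56, -12, 25, -31] -> 25
  [-24, 47, -24, 1, 50, -2, 3, 48, 13, -6] -> [-31, 40, -31, -6, 43, -9, -4, 41, 6, -13] -> 43
  [4, 6, -12, 34, 4, 30, -34, 38, -18, 41] -> [-3, -1, -19, 27, -3, 23, -41, 31, -25, 34] -> 34

25; 43; 34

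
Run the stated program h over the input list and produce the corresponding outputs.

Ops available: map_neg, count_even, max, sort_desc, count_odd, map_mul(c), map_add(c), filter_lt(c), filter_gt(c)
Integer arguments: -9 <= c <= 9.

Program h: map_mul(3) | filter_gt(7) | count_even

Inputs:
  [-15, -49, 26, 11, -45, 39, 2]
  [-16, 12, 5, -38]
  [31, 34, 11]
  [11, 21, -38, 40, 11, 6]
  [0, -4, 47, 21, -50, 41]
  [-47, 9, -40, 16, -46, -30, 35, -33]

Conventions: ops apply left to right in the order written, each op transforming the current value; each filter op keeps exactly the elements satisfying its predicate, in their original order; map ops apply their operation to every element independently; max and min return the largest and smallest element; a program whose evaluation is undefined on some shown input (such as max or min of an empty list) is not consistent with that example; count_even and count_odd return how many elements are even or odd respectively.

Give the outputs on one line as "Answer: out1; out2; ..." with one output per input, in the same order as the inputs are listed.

1; 1; 1; 2; 0; 1

Execution, op by op:
  [-15, -49, 26, 11, -45, 39, 2] -> [-45, -147, 78, 33, -135, 117, 6] -> [78, 33, 117] -> 1
  [-16, 12, 5, -38] -> [-48, 36, 15, -114] -> [36, 15] -> 1
  [31, 34, 11] -> [93, 102, 33] -> [93, 102, 33] -> 1
  [11, 21, -38, 40, 11, 6] -> [33, 63, -114, 120, 33, 18] -> [33, 63, 120, 33, 18] -> 2
  [0, -4, 47, 21, -50, 41] -> [0, -12, 141, 63, -150, 123] -> [141, 63, 123] -> 0
  [-47, 9, -40, 16, -46, -30, 35, -33] -> [-141, 27, -120, 48, -138, -90, 105, -99] -> [27, 48, 105] -> 1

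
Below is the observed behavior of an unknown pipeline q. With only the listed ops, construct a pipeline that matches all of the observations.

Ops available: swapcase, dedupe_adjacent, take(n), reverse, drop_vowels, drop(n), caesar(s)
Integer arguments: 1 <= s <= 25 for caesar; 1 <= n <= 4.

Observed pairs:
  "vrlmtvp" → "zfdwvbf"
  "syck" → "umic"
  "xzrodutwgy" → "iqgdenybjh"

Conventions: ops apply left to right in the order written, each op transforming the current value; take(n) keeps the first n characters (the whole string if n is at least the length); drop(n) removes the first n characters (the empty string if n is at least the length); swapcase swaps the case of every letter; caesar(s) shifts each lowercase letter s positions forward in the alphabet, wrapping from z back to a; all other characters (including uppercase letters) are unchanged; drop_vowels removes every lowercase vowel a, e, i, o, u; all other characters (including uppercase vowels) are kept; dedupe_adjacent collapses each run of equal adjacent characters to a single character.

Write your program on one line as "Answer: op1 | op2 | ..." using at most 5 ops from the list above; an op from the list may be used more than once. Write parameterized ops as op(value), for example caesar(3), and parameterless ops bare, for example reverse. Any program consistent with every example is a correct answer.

caesar(10) | swapcase | reverse | swapcase

Check, running the answer program on each example:
  "vrlmtvp" -> "fbvwdfz" -> "FBVWDFZ" -> "ZFDWVBF" -> "zfdwvbf"
  "syck" -> "cimu" -> "CIMU" -> "UMIC" -> "umic"
  "xzrodutwgy" -> "hjbynedgqi" -> "HJBYNEDGQI" -> "IQGDENYBJH" -> "iqgdenybjh"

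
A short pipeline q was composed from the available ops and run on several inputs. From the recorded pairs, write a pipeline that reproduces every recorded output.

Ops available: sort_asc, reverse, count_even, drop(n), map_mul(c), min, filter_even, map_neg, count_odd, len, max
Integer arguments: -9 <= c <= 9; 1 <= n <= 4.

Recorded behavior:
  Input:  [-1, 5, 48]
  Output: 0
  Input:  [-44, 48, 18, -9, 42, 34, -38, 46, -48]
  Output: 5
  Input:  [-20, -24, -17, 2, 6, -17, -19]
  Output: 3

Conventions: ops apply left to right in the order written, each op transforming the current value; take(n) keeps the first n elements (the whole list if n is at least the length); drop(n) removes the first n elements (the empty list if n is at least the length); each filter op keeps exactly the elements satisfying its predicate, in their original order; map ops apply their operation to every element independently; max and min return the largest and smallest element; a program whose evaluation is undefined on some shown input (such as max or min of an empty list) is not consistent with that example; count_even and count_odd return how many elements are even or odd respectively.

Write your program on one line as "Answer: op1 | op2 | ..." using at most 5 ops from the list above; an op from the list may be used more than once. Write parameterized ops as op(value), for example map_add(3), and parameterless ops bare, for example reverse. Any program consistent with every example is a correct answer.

reverse | drop(2) | drop(2) | len

Check, running the answer program on each example:
  [-1, 5, 48] -> [48, 5, -1] -> [-1] -> [] -> 0
  [-44, 48, 18, -9, 42, 34, -38, 46, -48] -> [-48, 46, -38, 34, 42, -9, 18, 48, -44] -> [-38, 34, 42, -9, 18, 48, -44] -> [42, -9, 18, 48, -44] -> 5
  [-20, -24, -17, 2, 6, -17, -19] -> [-19, -17, 6, 2, -17, -24, -20] -> [6, 2, -17, -24, -20] -> [-17, -24, -20] -> 3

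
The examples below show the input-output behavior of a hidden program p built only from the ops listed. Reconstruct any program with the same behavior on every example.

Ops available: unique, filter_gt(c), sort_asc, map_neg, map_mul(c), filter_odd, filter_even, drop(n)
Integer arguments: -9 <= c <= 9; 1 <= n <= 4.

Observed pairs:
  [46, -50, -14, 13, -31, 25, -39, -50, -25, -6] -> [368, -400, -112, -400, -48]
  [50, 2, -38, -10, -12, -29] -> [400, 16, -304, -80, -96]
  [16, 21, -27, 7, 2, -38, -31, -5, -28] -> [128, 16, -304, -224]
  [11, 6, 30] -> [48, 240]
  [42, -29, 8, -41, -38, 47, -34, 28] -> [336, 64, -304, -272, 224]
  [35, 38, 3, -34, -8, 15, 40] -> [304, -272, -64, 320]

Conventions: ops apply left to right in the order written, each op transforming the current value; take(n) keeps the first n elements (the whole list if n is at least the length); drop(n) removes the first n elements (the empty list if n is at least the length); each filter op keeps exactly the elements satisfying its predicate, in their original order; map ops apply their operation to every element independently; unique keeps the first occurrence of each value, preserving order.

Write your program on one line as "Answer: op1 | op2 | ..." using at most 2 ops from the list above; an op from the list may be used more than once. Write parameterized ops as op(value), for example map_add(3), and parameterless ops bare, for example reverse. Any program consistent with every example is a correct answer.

filter_even | map_mul(8)

Check, running the answer program on each example:
  [46, -50, -14, 13, -31, 25, -39, -50, -25, -6] -> [46, -50, -14, -50, -6] -> [368, -400, -112, -400, -48]
  [50, 2, -38, -10, -12, -29] -> [50, 2, -38, -10, -12] -> [400, 16, -304, -80, -96]
  [16, 21, -27, 7, 2, -38, -31, -5, -28] -> [16, 2, -38, -28] -> [128, 16, -304, -224]
  [11, 6, 30] -> [6, 30] -> [48, 240]
  [42, -29, 8, -41, -38, 47, -34, 28] -> [42, 8, -38, -34, 28] -> [336, 64, -304, -272, 224]
  [35, 38, 3, -34, -8, 15, 40] -> [38, -34, -8, 40] -> [304, -272, -64, 320]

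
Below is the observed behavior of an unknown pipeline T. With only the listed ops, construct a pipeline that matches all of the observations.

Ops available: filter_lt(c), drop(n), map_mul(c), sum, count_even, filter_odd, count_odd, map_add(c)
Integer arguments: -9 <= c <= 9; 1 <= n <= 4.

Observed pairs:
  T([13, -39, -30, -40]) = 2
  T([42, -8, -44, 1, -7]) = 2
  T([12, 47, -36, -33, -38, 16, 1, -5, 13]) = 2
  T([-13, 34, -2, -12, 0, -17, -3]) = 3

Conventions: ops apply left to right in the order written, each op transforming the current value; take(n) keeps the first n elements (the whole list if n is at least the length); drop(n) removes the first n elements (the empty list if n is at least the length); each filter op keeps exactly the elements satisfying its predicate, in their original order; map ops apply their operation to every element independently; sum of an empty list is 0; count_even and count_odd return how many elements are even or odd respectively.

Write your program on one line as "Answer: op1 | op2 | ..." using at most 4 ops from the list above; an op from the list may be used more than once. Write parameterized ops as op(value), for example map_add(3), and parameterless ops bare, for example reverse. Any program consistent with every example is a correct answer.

filter_lt(3) | map_add(4) | count_even

Check, running the answer program on each example:
  [13, -39, -30, -40] -> [-39, -30, -40] -> [-35, -26, -36] -> 2
  [42, -8, -44, 1, -7] -> [-8, -44, 1, -7] -> [-4, -40, 5, -3] -> 2
  [12, 47, -36, -33, -38, 16, 1, -5, 13] -> [-36, -33, -38, 1, -5] -> [-32, -29, -34, 5, -1] -> 2
  [-13, 34, -2, -12, 0, -17, -3] -> [-13, -2, -12, 0, -17, -3] -> [-9, 2, -8, 4, -13, 1] -> 3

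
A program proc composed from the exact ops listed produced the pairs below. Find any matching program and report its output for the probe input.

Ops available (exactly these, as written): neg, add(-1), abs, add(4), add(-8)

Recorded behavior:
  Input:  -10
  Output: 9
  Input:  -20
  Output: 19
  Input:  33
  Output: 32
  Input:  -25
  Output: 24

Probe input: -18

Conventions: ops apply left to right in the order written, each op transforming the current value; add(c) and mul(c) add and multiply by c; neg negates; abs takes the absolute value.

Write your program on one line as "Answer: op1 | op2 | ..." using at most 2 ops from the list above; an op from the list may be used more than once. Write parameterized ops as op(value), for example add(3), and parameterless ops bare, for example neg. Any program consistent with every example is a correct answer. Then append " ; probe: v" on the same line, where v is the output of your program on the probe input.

abs | add(-1) ; probe: 17

Check, running the answer program on each example:
  -10 -> 10 -> 9
  -20 -> 20 -> 19
  33 -> 33 -> 32
  -25 -> 25 -> 24
  probe: -18 -> 18 -> 17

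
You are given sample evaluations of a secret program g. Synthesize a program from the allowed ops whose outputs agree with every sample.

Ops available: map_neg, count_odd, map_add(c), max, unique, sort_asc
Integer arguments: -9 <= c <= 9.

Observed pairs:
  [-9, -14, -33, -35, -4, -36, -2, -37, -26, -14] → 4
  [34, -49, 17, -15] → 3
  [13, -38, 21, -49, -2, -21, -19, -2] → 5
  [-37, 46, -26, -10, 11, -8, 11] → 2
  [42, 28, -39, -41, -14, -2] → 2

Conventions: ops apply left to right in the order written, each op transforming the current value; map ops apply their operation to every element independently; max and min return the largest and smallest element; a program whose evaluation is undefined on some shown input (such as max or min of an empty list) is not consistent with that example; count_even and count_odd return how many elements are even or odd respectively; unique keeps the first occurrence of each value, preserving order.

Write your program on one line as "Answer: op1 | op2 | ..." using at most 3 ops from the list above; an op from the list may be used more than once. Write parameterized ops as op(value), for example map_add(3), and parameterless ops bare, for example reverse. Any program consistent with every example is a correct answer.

unique | count_odd

Check, running the answer program on each example:
  [-9, -14, -33, -35, -4, -36, -2, -37, -26, -14] -> [-9, -14, -33, -35, -4, -36, -2, -37, -26] -> 4
  [34, -49, 17, -15] -> [34, -49, 17, -15] -> 3
  [13, -38, 21, -49, -2, -21, -19, -2] -> [13, -38, 21, -49, -2, -21, -19] -> 5
  [-37, 46, -26, -10, 11, -8, 11] -> [-37, 46, -26, -10, 11, -8] -> 2
  [42, 28, -39, -41, -14, -2] -> [42, 28, -39, -41, -14, -2] -> 2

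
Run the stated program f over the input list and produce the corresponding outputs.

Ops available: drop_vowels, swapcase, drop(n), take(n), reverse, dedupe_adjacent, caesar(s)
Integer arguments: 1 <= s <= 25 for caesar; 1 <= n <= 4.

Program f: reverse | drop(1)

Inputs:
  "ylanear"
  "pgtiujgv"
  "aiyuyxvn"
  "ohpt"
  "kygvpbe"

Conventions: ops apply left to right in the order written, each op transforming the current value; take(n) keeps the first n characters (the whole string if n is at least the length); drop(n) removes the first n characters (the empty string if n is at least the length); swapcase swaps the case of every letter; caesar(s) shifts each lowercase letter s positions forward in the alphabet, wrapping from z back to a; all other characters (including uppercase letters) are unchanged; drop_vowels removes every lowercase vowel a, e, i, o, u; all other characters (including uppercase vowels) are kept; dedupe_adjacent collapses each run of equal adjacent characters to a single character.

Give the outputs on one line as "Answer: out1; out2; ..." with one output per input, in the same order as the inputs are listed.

Execution, op by op:
  "ylanear" -> "raenaly" -> "aenaly"
  "pgtiujgv" -> "vgjuitgp" -> "gjuitgp"
  "aiyuyxvn" -> "nvxyuyia" -> "vxyuyia"
  "ohpt" -> "tpho" -> "pho"
  "kygvpbe" -> "ebpvgyk" -> "bpvgyk"

"aenaly"; "gjuitgp"; "vxyuyia"; "pho"; "bpvgyk"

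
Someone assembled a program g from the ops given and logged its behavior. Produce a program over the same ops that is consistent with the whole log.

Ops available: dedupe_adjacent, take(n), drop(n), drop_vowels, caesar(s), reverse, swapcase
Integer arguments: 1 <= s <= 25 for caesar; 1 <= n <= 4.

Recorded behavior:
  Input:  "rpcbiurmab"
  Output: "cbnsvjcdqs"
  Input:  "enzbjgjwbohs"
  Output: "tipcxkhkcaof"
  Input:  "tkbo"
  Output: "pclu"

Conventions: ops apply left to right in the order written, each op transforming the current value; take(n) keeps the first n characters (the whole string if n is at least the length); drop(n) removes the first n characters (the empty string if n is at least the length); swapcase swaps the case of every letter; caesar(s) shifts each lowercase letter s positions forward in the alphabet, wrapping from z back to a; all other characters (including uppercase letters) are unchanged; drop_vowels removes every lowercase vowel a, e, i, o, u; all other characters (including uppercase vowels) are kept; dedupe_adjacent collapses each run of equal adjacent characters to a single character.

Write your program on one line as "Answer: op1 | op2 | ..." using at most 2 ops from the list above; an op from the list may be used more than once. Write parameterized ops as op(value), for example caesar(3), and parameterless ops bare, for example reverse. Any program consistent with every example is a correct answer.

caesar(1) | reverse

Check, running the answer program on each example:
  "rpcbiurmab" -> "sqdcjvsnbc" -> "cbnsvjcdqs"
  "enzbjgjwbohs" -> "foackhkxcpit" -> "tipcxkhkcaof"
  "tkbo" -> "ulcp" -> "pclu"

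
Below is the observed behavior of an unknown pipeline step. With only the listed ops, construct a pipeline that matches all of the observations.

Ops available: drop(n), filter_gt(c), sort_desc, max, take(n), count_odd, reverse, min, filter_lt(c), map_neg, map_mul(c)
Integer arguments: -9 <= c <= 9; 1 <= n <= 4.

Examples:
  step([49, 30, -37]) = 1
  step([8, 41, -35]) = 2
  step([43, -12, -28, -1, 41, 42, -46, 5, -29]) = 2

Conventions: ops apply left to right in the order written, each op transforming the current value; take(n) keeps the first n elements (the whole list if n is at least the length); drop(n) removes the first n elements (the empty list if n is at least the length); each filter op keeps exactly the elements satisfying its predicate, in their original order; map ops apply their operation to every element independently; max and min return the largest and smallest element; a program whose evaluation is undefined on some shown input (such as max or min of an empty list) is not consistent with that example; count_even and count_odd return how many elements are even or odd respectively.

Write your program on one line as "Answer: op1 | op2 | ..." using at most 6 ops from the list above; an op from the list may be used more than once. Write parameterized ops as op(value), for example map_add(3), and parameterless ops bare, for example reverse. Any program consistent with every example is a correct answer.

reverse | take(3) | map_mul(5) | take(2) | count_odd

Check, running the answer program on each example:
  [49, 30, -37] -> [-37, 30, 49] -> [-37, 30, 49] -> [-185, 150, 245] -> [-185, 150] -> 1
  [8, 41, -35] -> [-35, 41, 8] -> [-35, 41, 8] -> [-175, 205, 40] -> [-175, 205] -> 2
  [43, -12, -28, -1, 41, 42, -46, 5, -29] -> [-29, 5, -46, 42, 41, -1, -28, -12, 43] -> [-29, 5, -46] -> [-145, 25, -230] -> [-145, 25] -> 2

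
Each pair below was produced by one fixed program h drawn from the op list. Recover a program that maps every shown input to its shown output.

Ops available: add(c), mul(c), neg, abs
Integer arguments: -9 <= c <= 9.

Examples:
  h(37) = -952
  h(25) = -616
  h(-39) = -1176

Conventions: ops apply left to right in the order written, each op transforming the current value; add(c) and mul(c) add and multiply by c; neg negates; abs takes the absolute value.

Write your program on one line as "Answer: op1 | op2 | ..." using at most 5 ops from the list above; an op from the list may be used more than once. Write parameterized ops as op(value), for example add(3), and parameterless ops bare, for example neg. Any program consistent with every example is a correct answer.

add(-3) | mul(-7) | neg | abs | mul(-4)

Check, running the answer program on each example:
  37 -> 34 -> -238 -> 238 -> 238 -> -952
  25 -> 22 -> -154 -> 154 -> 154 -> -616
  -39 -> -42 -> 294 -> -294 -> 294 -> -1176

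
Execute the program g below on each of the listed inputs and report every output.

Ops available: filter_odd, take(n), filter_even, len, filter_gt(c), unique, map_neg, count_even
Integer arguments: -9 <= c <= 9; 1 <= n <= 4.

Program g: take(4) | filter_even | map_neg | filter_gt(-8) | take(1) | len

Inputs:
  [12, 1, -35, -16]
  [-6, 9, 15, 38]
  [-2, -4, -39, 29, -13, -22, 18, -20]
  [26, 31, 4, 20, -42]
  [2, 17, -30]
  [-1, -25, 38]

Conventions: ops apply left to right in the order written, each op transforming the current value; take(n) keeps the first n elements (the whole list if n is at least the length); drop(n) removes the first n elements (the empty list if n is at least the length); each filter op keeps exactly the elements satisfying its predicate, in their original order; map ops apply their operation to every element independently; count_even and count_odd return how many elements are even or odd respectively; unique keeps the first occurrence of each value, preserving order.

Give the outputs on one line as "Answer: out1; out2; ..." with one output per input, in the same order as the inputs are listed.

1; 1; 1; 1; 1; 0

Execution, op by op:
  [12, 1, -35, -16] -> [12, 1, -35, -16] -> [12, -16] -> [-12, 16] -> [16] -> [16] -> 1
  [-6, 9, 15, 38] -> [-6, 9, 15, 38] -> [-6, 38] -> [6, -38] -> [6] -> [6] -> 1
  [-2, -4, -39, 29, -13, -22, 18, -20] -> [-2, -4, -39, 29] -> [-2, -4] -> [2, 4] -> [2, 4] -> [2] -> 1
  [26, 31, 4, 20, -42] -> [26, 31, 4, 20] -> [26, 4, 20] -> [-26, -4, -20] -> [-4] -> [-4] -> 1
  [2, 17, -30] -> [2, 17, -30] -> [2, -30] -> [-2, 30] -> [-2, 30] -> [-2] -> 1
  [-1, -25, 38] -> [-1, -25, 38] -> [38] -> [-38] -> [] -> [] -> 0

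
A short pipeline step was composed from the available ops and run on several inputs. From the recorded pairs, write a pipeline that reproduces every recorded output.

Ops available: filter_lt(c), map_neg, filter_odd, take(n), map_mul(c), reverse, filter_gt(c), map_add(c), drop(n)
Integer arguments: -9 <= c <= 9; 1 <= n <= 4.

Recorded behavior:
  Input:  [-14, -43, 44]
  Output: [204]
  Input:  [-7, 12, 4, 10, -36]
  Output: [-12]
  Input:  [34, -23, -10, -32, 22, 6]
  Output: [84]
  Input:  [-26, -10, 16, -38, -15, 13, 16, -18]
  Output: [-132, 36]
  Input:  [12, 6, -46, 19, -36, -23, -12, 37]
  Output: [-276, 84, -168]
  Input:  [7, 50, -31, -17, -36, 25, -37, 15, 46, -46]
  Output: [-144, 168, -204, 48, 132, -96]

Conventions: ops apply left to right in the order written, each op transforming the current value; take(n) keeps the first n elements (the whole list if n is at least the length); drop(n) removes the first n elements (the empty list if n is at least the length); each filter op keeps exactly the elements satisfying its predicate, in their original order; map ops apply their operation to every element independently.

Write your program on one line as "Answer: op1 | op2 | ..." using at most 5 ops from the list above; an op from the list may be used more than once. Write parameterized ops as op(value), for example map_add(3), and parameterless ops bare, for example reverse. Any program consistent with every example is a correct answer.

filter_odd | reverse | map_neg | map_add(-9) | map_mul(6)

Check, running the answer program on each example:
  [-14, -43, 44] -> [-43] -> [-43] -> [43] -> [34] -> [204]
  [-7, 12, 4, 10, -36] -> [-7] -> [-7] -> [7] -> [-2] -> [-12]
  [34, -23, -10, -32, 22, 6] -> [-23] -> [-23] -> [23] -> [14] -> [84]
  [-26, -10, 16, -38, -15, 13, 16, -18] -> [-15, 13] -> [13, -15] -> [-13, 15] -> [-22, 6] -> [-132, 36]
  [12, 6, -46, 19, -36, -23, -12, 37] -> [19, -23, 37] -> [37, -23, 19] -> [-37, 23, -19] -> [-46, 14, -28] -> [-276, 84, -168]
  [7, 50, -31, -17, -36, 25, -37, 15, 46, -46] -> [7, -31, -17, 25, -37, 15] -> [15, -37, 25, -17, -31, 7] -> [-15, 37, -25, 17, 31, -7] -> [-24, 28, -34, 8, 22, -16] -> [-144, 168, -204, 48, 132, -96]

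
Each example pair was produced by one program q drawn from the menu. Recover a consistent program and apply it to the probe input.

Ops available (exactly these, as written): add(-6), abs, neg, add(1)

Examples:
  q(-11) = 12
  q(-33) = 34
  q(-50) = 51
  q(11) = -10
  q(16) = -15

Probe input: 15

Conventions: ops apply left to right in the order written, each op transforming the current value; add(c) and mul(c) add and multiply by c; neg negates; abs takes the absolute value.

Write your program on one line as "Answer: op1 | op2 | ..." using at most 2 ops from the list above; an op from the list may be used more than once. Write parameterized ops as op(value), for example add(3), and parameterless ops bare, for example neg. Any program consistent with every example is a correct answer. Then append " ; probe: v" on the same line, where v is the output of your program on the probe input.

neg | add(1) ; probe: -14

Check, running the answer program on each example:
  -11 -> 11 -> 12
  -33 -> 33 -> 34
  -50 -> 50 -> 51
  11 -> -11 -> -10
  16 -> -16 -> -15
  probe: 15 -> -15 -> -14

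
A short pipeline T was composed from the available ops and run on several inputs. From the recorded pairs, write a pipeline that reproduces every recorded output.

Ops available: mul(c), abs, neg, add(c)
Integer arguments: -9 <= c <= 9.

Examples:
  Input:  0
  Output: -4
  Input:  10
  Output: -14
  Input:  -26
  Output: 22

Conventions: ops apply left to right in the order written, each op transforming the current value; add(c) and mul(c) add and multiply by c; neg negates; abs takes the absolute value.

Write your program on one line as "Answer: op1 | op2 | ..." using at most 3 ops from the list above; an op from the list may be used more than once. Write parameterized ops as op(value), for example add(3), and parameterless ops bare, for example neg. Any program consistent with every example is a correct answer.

neg | add(3) | add(-7)

Check, running the answer program on each example:
  0 -> 0 -> 3 -> -4
  10 -> -10 -> -7 -> -14
  -26 -> 26 -> 29 -> 22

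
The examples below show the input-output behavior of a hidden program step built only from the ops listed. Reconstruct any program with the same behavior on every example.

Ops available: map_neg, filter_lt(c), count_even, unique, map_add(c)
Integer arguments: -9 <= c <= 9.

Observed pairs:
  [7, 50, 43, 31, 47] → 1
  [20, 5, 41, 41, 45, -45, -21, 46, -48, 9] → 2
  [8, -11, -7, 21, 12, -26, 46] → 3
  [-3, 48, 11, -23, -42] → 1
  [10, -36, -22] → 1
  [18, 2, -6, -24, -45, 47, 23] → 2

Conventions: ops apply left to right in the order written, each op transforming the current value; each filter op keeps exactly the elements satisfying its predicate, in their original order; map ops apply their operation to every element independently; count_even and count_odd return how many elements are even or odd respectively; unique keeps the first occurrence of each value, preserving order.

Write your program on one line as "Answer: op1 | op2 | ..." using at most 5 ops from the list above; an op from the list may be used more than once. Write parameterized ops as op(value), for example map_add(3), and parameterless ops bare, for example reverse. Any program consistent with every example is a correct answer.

unique | map_neg | filter_lt(3) | count_even

Check, running the answer program on each example:
  [7, 50, 43, 31, 47] -> [7, 50, 43, 31, 47] -> [-7, -50, -43, -31, -47] -> [-7, -50, -43, -31, -47] -> 1
  [20, 5, 41, 41, 45, -45, -21, 46, -48, 9] -> [20, 5, 41, 45, -45, -21, 46, -48, 9] -> [-20, -5, -41, -45, 45, 21, -46, 48, -9] -> [-20, -5, -41, -45, -46, -9] -> 2
  [8, -11, -7, 21, 12, -26, 46] -> [8, -11, -7, 21, 12, -26, 46] -> [-8, 11, 7, -21, -12, 26, -46] -> [-8, -21, -12, -46] -> 3
  [-3, 48, 11, -23, -42] -> [-3, 48, 11, -23, -42] -> [3, -48, -11, 23, 42] -> [-48, -11] -> 1
  [10, -36, -22] -> [10, -36, -22] -> [-10, 36, 22] -> [-10] -> 1
  [18, 2, -6, -24, -45, 47, 23] -> [18, 2, -6, -24, -45, 47, 23] -> [-18, -2, 6, 24, 45, -47, -23] -> [-18, -2, -47, -23] -> 2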